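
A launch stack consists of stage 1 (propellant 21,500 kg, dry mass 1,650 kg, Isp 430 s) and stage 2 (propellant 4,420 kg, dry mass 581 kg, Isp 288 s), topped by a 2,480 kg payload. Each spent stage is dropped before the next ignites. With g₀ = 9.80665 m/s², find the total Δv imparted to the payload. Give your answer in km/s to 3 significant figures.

Δv ≈ 7.63 km/s

Ignition mass of stage 1 = 21,500+1,650 + 4,420+581 + 2,480 = 30,631 kg.
Stage 1: m₀ = 30,631 kg, m_f = 30,631 − 21,500 = 9,131 kg; Δv = 430×9.80665×ln(3.355) = 4216.9×1.2103 ≈ 5104 m/s.
Stage 2: m₀ = 7,481 kg, m_f = 7,481 − 4,420 = 3,061 kg; Δv = 288×9.80665×ln(2.444) = 2824.3×0.8936 ≈ 2524 m/s.
Total Δv = 5104 + 2524 = 7628 m/s.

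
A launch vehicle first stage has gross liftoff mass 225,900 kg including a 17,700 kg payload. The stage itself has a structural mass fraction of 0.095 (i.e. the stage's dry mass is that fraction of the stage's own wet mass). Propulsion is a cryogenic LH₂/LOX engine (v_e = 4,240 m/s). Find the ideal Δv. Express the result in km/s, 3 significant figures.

Δv ≈ 7.62 km/s

Stage wet mass = m₀ − payload = 225,900 − 17,700 = 208,200 kg.
Stage dry mass = ε × stage wet mass = 0.095 × 208,200 = 19,779 kg.
Burnout mass m_f = stage dry + payload = 19,779 + 17,700 = 37,479 kg.
Using Δv = v_e ln(m₀/m_f): Δv = v_e · ln(225,900/37,479) = 4240.0 × ln(6.027) = 4240.0 × 1.7963 ≈ 7616 m/s.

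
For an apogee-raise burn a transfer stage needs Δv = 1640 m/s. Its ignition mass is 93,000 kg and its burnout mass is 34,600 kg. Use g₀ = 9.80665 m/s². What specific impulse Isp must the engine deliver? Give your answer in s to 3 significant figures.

Isp ≈ 169 s

ln(m₀/m_f) = ln(93000/34600) = ln(2.688) = 0.9887.
v_e = Δv / ln(m₀/m_f) = 1640 / 0.9887 = 1658.7 m/s.
Isp = v_e / g₀ = 1658.7 / 9.80665 = 169.1 s.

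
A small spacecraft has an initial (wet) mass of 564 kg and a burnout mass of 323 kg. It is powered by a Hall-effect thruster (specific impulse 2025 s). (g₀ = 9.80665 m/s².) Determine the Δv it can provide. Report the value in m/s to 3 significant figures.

v_e = Isp · g₀ = 2025 × 9.80665 = 19858.5 m/s.
Δv = v_e · ln(m₀/m_f) = 19858.5 × ln(1.746) = 19858.5 × 0.5574 ≈ 11069.1 m/s.

Δv ≈ 11100 m/s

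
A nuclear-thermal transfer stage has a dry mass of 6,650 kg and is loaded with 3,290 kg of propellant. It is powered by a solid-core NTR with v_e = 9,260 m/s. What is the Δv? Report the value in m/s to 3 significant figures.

m₀ = m_dry + m_prop = 6,650 + 3,290 = 9,940 kg.
Using Δv = v_e ln(m₀/m_f): Δv = v_e · ln(m₀/m_f) = 9260.0 × ln(1.495) = 9260.0 × 0.4020 ≈ 3722.1 m/s.

Δv ≈ 3720 m/s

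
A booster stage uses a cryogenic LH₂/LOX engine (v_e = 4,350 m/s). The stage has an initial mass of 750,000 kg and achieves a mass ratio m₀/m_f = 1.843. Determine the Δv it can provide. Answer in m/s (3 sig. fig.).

By the Tsiolkovsky rocket equation, Δv = v_e · ln(1.843) = 4350.0 × 0.6114 ≈ 2659.6 m/s.

Δv ≈ 2660 m/s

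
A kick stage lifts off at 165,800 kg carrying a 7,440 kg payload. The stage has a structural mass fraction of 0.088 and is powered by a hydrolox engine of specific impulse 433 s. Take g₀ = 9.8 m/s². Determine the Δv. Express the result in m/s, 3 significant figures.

Stage wet mass = m₀ − payload = 165,800 − 7,440 = 158,360 kg.
Stage dry mass = ε × stage wet mass = 0.088 × 158,360 = 13,935.7 kg.
Burnout mass m_f = stage dry + payload = 13,935.7 + 7,440 = 21,375.7 kg.
v_e = Isp · g₀ = 433 × 9.8 = 4243.4 m/s.
From the ideal rocket equation, Δv = v_e · ln(165,800/21,375.7) = 4243.4 × ln(7.756) = 4243.4 × 2.0485 ≈ 8693 m/s.

Δv ≈ 8690 m/s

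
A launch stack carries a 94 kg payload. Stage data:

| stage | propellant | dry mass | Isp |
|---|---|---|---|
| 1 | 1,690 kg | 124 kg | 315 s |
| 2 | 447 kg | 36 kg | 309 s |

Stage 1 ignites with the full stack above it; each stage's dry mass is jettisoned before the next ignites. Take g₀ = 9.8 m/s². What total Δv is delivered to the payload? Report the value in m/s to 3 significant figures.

Ignition mass of stage 1 = 1,690+124 + 447+36 + 94 = 2,391 kg.
Stage 1: m₀ = 2,391 kg, m_f = 2,391 − 1,690 = 701 kg; Δv = 315×9.8×ln(3.411) = 3087.0×1.2270 ≈ 3788 m/s.
Stage 2: m₀ = 577 kg, m_f = 577 − 447 = 130 kg; Δv = 309×9.8×ln(4.438) = 3028.2×1.4903 ≈ 4513 m/s.
Total Δv = 3788 + 4513 = 8301 m/s.

Δv ≈ 8300 m/s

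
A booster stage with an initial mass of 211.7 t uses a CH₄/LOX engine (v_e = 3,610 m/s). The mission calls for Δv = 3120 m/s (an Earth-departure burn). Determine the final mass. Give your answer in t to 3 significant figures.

final mass ≈ 89.2 t

Rocket equation: m₀/m_f = exp(Δv / v_e) = exp(3120 / 3610.0) = exp(0.8643) = 2.3733.
m_f = m₀ / 2.3733 = 211.7 / 2.3733 = 89.2007 t.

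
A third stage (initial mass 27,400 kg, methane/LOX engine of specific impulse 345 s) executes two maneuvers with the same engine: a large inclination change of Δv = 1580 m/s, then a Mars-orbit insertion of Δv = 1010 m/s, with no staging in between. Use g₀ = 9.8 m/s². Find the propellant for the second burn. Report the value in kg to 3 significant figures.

v_e = Isp · g₀ = 345 × 9.8 = 3381.0 m/s.
After the first burn: m = 27400 × exp(−1580/3381.0) = 27400 × 0.62668 = 17,171 kg.
After the second burn: m = 17,171 × exp(−1010/3381.0) = 17,171 × 0.74176 = 12,736.8 kg.
Second-burn propellant = 17,171 − 12,736.8 = 4,434.2 kg.

propellant for the second burn ≈ 4430 kg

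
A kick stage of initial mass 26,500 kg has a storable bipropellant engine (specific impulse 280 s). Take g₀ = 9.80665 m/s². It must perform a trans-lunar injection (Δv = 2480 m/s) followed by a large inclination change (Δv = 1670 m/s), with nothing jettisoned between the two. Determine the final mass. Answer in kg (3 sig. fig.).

final mass ≈ 5850 kg

v_e = Isp · g₀ = 280 × 9.80665 = 2745.9 m/s.
After the first burn: m = 26500 × exp(−2480/2745.9) = 26500 × 0.40528 = 10,739.9 kg.
After the second burn: m = 10,739.9 × exp(−1670/2745.9) = 10,739.9 × 0.54434 = 5,846.16 kg.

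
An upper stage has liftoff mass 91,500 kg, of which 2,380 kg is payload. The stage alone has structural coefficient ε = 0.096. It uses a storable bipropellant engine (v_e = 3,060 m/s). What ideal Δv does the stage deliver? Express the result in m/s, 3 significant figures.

Δv ≈ 6500 m/s

Stage wet mass = m₀ − payload = 91,500 − 2,380 = 89,120 kg.
Stage dry mass = ε × stage wet mass = 0.096 × 89,120 = 8,555.52 kg.
Burnout mass m_f = stage dry + payload = 8,555.52 + 2,380 = 10,935.52 kg.
Rocket equation: Δv = v_e · ln(91,500/10,935.52) = 3060.0 × ln(8.367) = 3060.0 × 2.1243 ≈ 6500 m/s.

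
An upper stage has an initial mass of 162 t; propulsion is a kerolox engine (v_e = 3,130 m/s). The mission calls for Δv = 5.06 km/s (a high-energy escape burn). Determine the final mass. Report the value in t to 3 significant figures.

Using Δv = v_e ln(m₀/m_f): m₀/m_f = exp(Δv / v_e) = exp(5060 / 3130.0) = exp(1.6166) = 5.0360.
m_f = m₀ / 5.0360 = 162 / 5.0360 = 32.1684 t.

final mass ≈ 32.2 t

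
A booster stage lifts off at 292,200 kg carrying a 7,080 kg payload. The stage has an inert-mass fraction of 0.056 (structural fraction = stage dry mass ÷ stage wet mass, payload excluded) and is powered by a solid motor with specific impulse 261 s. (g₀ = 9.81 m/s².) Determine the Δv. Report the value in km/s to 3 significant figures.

Stage wet mass = m₀ − payload = 292,200 − 7,080 = 285,120 kg.
Stage dry mass = ε × stage wet mass = 0.056 × 285,120 = 15,966.7 kg.
Burnout mass m_f = stage dry + payload = 15,966.7 + 7,080 = 23,046.7 kg.
v_e = Isp · g₀ = 261 × 9.81 = 2560.4 m/s.
Δv = v_e · ln(292,200/23,046.7) = 2560.4 × ln(12.68) = 2560.4 × 2.5399 ≈ 6503 m/s.

Δv ≈ 6.50 km/s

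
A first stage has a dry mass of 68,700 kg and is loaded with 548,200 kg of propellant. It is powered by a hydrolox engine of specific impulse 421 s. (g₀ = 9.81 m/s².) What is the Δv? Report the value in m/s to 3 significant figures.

v_e = Isp · g₀ = 421 × 9.81 = 4130.0 m/s.
m₀ = m_dry + m_prop = 68,700 + 548,200 = 616,900 kg.
Δv = v_e · ln(m₀/m_f) = 4130.0 × ln(8.98) = 4130.0 × 2.1950 ≈ 9065.2 m/s.

Δv ≈ 9070 m/s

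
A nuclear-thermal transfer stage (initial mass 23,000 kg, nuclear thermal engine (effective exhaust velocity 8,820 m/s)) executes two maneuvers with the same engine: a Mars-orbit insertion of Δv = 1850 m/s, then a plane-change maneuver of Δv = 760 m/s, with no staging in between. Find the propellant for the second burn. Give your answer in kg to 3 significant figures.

After the first burn: m = 23000 × exp(−1850/8820.0) = 23000 × 0.81079 = 18,648.2 kg.
After the second burn: m = 18,648.2 × exp(−760/8820.0) = 18,648.2 × 0.91744 = 17,108.6 kg.
Second-burn propellant = 18,648.2 − 17,108.6 = 1,539.6 kg.

propellant for the second burn ≈ 1540 kg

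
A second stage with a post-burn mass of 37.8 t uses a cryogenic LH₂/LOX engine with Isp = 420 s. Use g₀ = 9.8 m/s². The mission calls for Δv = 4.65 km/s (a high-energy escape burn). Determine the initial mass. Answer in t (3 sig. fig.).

initial mass ≈ 117 t

v_e = Isp · g₀ = 420 × 9.8 = 4116.0 m/s.
Using Δv = v_e ln(m₀/m_f): m₀/m_f = exp(Δv / v_e) = exp(4650 / 4116.0) = exp(1.1297) = 3.0948.
m₀ = m_f × 3.0948 = 37.8 × 3.0948 = 116.983 t.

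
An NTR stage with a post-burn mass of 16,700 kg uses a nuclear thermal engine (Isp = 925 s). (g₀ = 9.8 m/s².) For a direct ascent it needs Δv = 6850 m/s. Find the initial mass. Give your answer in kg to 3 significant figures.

v_e = Isp · g₀ = 925 × 9.8 = 9065.0 m/s.
m₀/m_f = exp(Δv / v_e) = exp(6850 / 9065.0) = exp(0.7557) = 2.1290.
m₀ = m_f × 2.1290 = 16,700 × 2.1290 = 35,554.3 kg.

initial mass ≈ 35600 kg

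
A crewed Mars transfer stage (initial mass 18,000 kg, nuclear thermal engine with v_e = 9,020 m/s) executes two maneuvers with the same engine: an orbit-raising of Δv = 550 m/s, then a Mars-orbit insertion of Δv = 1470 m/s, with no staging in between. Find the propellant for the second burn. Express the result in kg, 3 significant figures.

propellant for the second burn ≈ 2550 kg

After the first burn: m = 18000 × exp(−550/9020.0) = 18000 × 0.94085 = 16,935.3 kg.
After the second burn: m = 16,935.3 × exp(−1470/9020.0) = 16,935.3 × 0.84962 = 14,388.6 kg.
Second-burn propellant = 16,935.3 − 14,388.6 = 2,546.7 kg.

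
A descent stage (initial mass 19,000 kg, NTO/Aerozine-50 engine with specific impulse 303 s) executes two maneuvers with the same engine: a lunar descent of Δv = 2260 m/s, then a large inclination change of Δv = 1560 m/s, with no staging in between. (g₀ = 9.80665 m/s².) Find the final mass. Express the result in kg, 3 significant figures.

v_e = Isp · g₀ = 303 × 9.80665 = 2971.4 m/s.
After the first burn: m = 19000 × exp(−2260/2971.4) = 19000 × 0.46740 = 8,880.6 kg.
After the second burn: m = 8,880.6 × exp(−1560/2971.4) = 8,880.6 × 0.59155 = 5,253.32 kg.

final mass ≈ 5250 kg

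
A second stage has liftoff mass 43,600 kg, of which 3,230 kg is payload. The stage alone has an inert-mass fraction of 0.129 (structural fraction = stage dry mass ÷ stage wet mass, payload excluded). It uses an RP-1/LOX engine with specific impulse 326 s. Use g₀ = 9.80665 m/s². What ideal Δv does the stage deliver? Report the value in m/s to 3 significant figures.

Stage wet mass = m₀ − payload = 43,600 − 3,230 = 40,370 kg.
Stage dry mass = ε × stage wet mass = 0.129 × 40,370 = 5,207.73 kg.
Burnout mass m_f = stage dry + payload = 5,207.73 + 3,230 = 8,437.73 kg.
v_e = Isp · g₀ = 326 × 9.80665 = 3197.0 m/s.
Using Δv = v_e ln(m₀/m_f): Δv = v_e · ln(43,600/8,437.73) = 3197.0 × ln(5.167) = 3197.0 × 1.6423 ≈ 5251 m/s.

Δv ≈ 5250 m/s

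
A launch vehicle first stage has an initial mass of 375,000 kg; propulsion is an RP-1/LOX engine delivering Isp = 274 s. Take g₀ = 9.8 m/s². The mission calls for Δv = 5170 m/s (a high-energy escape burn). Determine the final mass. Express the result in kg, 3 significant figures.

v_e = Isp · g₀ = 274 × 9.8 = 2685.2 m/s.
m₀/m_f = exp(Δv / v_e) = exp(5170 / 2685.2) = exp(1.9254) = 6.8577.
m_f = m₀ / 6.8577 = 375,000 / 6.8577 = 54,683.1 kg.

final mass ≈ 54700 kg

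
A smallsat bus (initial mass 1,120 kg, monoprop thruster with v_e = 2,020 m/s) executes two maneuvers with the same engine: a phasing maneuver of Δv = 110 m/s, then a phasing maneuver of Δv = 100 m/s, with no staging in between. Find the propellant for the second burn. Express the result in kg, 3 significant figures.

propellant for the second burn ≈ 51.2 kg

After the first burn: m = 1120 × exp(−110/2020.0) = 1120 × 0.94700 = 1,060.64 kg.
After the second burn: m = 1,060.64 × exp(−100/2020.0) = 1,060.64 × 0.95170 = 1,009.41 kg.
Second-burn propellant = 1,060.64 − 1,009.41 = 51.23 kg.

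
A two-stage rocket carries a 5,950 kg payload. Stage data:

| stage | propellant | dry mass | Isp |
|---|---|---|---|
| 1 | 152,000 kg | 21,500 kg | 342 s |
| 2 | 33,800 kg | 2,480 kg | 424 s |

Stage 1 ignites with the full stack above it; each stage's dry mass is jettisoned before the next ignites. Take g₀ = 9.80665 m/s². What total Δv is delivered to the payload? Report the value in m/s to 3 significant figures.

Ignition mass of stage 1 = 152,000+21,500 + 33,800+2,480 + 5,950 = 215,730 kg.
Stage 1: m₀ = 215,730 kg, m_f = 215,730 − 152,000 = 63,730 kg; Δv = 342×9.80665×ln(3.385) = 3353.9×1.2194 ≈ 4090 m/s.
Stage 2: m₀ = 42,230 kg, m_f = 42,230 − 33,800 = 8,430 kg; Δv = 424×9.80665×ln(5.009) = 4158.0×1.6113 ≈ 6700 m/s.
Total Δv = 4090 + 6700 = 10790 m/s.

Δv ≈ 10800 m/s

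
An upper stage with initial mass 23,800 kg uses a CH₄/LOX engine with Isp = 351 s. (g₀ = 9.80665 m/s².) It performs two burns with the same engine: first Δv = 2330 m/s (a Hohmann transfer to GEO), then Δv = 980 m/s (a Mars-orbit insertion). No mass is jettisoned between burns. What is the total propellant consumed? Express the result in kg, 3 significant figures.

v_e = Isp · g₀ = 351 × 9.80665 = 3442.1 m/s.
After the first burn: m = 23800 × exp(−2330/3442.1) = 23800 × 0.50819 = 12,094.9 kg.
After the second burn: m = 12,094.9 × exp(−980/3442.1) = 12,094.9 × 0.75223 = 9,098.15 kg.
Total propellant = m₀ − m_final = 23800 − 9,098.15 = 14,701.85 kg.

total propellant consumed ≈ 14700 kg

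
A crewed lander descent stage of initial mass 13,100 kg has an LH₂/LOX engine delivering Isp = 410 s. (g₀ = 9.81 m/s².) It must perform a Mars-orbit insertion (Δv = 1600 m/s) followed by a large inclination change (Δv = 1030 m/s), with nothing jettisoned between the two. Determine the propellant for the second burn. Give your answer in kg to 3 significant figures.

v_e = Isp · g₀ = 410 × 9.81 = 4022.1 m/s.
After the first burn: m = 13100 × exp(−1600/4022.1) = 13100 × 0.67179 = 8,800.45 kg.
After the second burn: m = 8,800.45 × exp(−1030/4022.1) = 8,800.45 × 0.77408 = 6,812.25 kg.
Second-burn propellant = 8,800.45 − 6,812.25 = 1,988.2 kg.

propellant for the second burn ≈ 1990 kg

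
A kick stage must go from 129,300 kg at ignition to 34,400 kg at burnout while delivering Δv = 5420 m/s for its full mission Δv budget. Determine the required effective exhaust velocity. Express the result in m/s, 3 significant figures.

ln(m₀/m_f) = ln(129300/34400) = ln(3.759) = 1.3241.
v_e = Δv / ln(m₀/m_f) = 5420 / 1.3241 = 4093.4 m/s.

v_e ≈ 4090 m/s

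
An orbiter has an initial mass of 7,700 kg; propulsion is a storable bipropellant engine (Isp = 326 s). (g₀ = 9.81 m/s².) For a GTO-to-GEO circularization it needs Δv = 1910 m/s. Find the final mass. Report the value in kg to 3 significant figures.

v_e = Isp · g₀ = 326 × 9.81 = 3198.1 m/s.
Using Δv = v_e ln(m₀/m_f): m₀/m_f = exp(Δv / v_e) = exp(1910 / 3198.1) = exp(0.5972) = 1.8171.
m_f = m₀ / 1.8171 = 7,700 / 1.8171 = 4,237.52 kg.

final mass ≈ 4240 kg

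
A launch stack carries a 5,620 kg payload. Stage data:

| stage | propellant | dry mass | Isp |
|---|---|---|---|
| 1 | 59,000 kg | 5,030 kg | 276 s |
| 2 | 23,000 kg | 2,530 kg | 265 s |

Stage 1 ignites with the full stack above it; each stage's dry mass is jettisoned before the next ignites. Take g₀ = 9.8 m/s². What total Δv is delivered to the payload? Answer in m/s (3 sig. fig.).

Δv ≈ 6100 m/s

Ignition mass of stage 1 = 59,000+5,030 + 23,000+2,530 + 5,620 = 95,180 kg.
Stage 1: m₀ = 95,180 kg, m_f = 95,180 − 59,000 = 36,180 kg; Δv = 276×9.8×ln(2.631) = 2704.8×0.9673 ≈ 2616 m/s.
Stage 2: m₀ = 31,150 kg, m_f = 31,150 − 23,000 = 8,150 kg; Δv = 265×9.8×ln(3.822) = 2597.0×1.3408 ≈ 3482 m/s.
Total Δv = 2616 + 3482 = 6098 m/s.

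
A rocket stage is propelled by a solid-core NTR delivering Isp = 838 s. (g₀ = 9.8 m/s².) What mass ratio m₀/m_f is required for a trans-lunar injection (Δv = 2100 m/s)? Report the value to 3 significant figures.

v_e = Isp · g₀ = 838 × 9.8 = 8212.4 m/s.
m₀/m_f = exp(Δv / v_e) = exp(2100 / 8212.4) = exp(0.2557) = 1.2914.

mass ratio ≈ 1.29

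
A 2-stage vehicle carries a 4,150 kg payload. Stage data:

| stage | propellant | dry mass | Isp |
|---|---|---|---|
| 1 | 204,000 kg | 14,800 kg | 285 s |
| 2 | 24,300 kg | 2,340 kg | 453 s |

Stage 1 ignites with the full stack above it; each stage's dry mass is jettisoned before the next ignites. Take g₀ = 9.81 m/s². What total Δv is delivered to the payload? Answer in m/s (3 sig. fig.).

Ignition mass of stage 1 = 204,000+14,800 + 24,300+2,340 + 4,150 = 249,590 kg.
Stage 1: m₀ = 249,590 kg, m_f = 249,590 − 204,000 = 45,590 kg; Δv = 285×9.81×ln(5.475) = 2795.9×1.7001 ≈ 4753 m/s.
Stage 2: m₀ = 30,790 kg, m_f = 30,790 − 24,300 = 6,490 kg; Δv = 453×9.81×ln(4.744) = 4443.9×1.5569 ≈ 6919 m/s.
Total Δv = 4753 + 6919 = 11672 m/s.

Δv ≈ 11700 m/s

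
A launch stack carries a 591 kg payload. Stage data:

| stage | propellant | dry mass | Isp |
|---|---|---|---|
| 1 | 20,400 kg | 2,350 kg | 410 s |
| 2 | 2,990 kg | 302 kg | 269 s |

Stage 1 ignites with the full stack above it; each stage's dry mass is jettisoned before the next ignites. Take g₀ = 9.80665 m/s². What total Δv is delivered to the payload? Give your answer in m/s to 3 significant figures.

Ignition mass of stage 1 = 20,400+2,350 + 2,990+302 + 591 = 26,633 kg.
Stage 1: m₀ = 26,633 kg, m_f = 26,633 − 20,400 = 6,233 kg; Δv = 410×9.80665×ln(4.273) = 4020.7×1.4523 ≈ 5839 m/s.
Stage 2: m₀ = 3,883 kg, m_f = 3,883 − 2,990 = 893 kg; Δv = 269×9.80665×ln(4.348) = 2638.0×1.4698 ≈ 3877 m/s.
Total Δv = 5839 + 3877 = 9716 m/s.

Δv ≈ 9720 m/s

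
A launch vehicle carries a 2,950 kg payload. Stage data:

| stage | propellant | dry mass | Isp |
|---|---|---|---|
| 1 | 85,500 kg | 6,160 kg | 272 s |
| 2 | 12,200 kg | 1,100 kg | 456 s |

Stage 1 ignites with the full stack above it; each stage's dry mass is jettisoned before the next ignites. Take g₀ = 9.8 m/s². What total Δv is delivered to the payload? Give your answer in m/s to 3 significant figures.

Ignition mass of stage 1 = 85,500+6,160 + 12,200+1,100 + 2,950 = 107,910 kg.
Stage 1: m₀ = 107,910 kg, m_f = 107,910 − 85,500 = 22,410 kg; Δv = 272×9.8×ln(4.815) = 2665.6×1.5718 ≈ 4190 m/s.
Stage 2: m₀ = 16,250 kg, m_f = 16,250 − 12,200 = 4,050 kg; Δv = 456×9.8×ln(4.012) = 4468.8×1.3894 ≈ 6209 m/s.
Total Δv = 4190 + 6209 = 10399 m/s.

Δv ≈ 10400 m/s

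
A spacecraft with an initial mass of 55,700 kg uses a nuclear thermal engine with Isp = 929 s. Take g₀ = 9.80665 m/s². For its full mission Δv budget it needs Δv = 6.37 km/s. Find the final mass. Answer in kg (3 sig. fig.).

final mass ≈ 27700 kg

v_e = Isp · g₀ = 929 × 9.80665 = 9110.4 m/s.
m₀/m_f = exp(Δv / v_e) = exp(6370 / 9110.4) = exp(0.6992) = 2.0121.
m_f = m₀ / 2.0121 = 55,700 / 2.0121 = 27,682.5 kg.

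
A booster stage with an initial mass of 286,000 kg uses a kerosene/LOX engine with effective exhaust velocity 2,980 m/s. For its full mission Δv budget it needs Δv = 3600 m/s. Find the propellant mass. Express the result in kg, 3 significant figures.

From the ideal rocket equation, m₀/m_f = exp(Δv / v_e) = exp(3600 / 2980.0) = exp(1.2081) = 3.3470.
m_f = 286,000 / 3.3470 = 85,449.7 kg, so propellant = m₀ − m_f = 286,000 − 85,449.7 = 200,550.3 kg.

propellant mass ≈ 201000 kg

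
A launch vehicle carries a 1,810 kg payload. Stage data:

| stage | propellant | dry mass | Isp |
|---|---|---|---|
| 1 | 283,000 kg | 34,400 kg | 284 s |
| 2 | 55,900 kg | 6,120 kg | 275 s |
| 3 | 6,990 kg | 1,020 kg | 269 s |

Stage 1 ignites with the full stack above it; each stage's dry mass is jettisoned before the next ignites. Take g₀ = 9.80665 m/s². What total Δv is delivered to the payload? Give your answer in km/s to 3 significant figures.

Ignition mass of stage 1 = 283,000+34,400 + 55,900+6,120 + 6,990+1,020 + 1,810 = 389,240 kg.
Stage 1: m₀ = 389,240 kg, m_f = 389,240 − 283,000 = 106,240 kg; Δv = 284×9.80665×ln(3.664) = 2785.1×1.2985 ≈ 3616 m/s.
Stage 2: m₀ = 71,840 kg, m_f = 71,840 − 55,900 = 15,940 kg; Δv = 275×9.80665×ln(4.507) = 2696.8×1.5056 ≈ 4060 m/s.
Stage 3: m₀ = 9,820 kg, m_f = 9,820 − 6,990 = 2,830 kg; Δv = 269×9.80665×ln(3.47) = 2638.0×1.2441 ≈ 3282 m/s.
Total Δv = 3616 + 4060 + 3282 = 10958 m/s.

Δv ≈ 11.0 km/s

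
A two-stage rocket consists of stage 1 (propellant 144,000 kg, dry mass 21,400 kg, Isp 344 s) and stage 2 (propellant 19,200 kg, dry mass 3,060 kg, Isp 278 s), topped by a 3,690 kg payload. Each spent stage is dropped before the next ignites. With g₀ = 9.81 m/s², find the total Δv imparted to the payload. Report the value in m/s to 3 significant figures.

Ignition mass of stage 1 = 144,000+21,400 + 19,200+3,060 + 3,690 = 191,350 kg.
Stage 1: m₀ = 191,350 kg, m_f = 191,350 − 144,000 = 47,350 kg; Δv = 344×9.81×ln(4.041) = 3374.6×1.3965 ≈ 4713 m/s.
Stage 2: m₀ = 25,950 kg, m_f = 25,950 − 19,200 = 6,750 kg; Δv = 278×9.81×ln(3.844) = 2727.2×1.3466 ≈ 3672 m/s.
Total Δv = 4713 + 3672 = 8385 m/s.

Δv ≈ 8390 m/s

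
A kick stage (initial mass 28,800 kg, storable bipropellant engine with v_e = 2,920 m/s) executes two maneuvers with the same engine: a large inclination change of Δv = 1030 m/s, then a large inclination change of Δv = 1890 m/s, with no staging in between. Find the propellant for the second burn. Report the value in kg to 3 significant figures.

After the first burn: m = 28800 × exp(−1030/2920.0) = 28800 × 0.70276 = 20,239.5 kg.
After the second burn: m = 20,239.5 × exp(−1890/2920.0) = 20,239.5 × 0.52348 = 10,595 kg.
Second-burn propellant = 20,239.5 − 10,595 = 9,644.5 kg.

propellant for the second burn ≈ 9640 kg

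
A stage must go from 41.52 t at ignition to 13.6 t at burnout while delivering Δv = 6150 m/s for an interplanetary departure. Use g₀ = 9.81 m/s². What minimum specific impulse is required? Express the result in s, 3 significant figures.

Isp ≈ 562 s

ln(m₀/m_f) = ln(41520/13600) = ln(3.053) = 1.1161.
v_e = Δv / ln(m₀/m_f) = 6150 / 1.1161 = 5510.2 m/s.
Isp = v_e / g₀ = 5510.2 / 9.81 = 561.7 s.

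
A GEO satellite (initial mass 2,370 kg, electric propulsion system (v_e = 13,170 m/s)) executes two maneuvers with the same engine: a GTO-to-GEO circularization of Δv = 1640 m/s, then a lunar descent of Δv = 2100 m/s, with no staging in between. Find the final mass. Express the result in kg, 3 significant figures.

After the first burn: m = 2370 × exp(−1640/13170.0) = 2370 × 0.88292 = 2,092.52 kg.
After the second burn: m = 2,092.52 × exp(−2100/13170.0) = 2,092.52 × 0.85261 = 1,784.1 kg.

final mass ≈ 1780 kg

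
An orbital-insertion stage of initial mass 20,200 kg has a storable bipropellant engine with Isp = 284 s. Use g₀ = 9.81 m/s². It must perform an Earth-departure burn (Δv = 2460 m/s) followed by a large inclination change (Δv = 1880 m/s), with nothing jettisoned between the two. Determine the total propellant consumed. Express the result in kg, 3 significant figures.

v_e = Isp · g₀ = 284 × 9.81 = 2786.0 m/s.
After the first burn: m = 20200 × exp(−2460/2786.0) = 20200 × 0.41355 = 8,353.71 kg.
After the second burn: m = 8,353.71 × exp(−1880/2786.0) = 8,353.71 × 0.50926 = 4,254.21 kg.
Total propellant = m₀ − m_final = 20200 − 4,254.21 = 15,945.79 kg.

total propellant consumed ≈ 15900 kg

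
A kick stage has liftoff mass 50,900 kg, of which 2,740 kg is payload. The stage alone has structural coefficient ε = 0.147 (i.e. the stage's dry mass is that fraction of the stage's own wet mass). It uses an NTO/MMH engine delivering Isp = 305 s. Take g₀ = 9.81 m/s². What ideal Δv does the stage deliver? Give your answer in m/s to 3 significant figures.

Stage wet mass = m₀ − payload = 50,900 − 2,740 = 48,160 kg.
Stage dry mass = ε × stage wet mass = 0.147 × 48,160 = 7,079.52 kg.
Burnout mass m_f = stage dry + payload = 7,079.52 + 2,740 = 9,819.52 kg.
v_e = Isp · g₀ = 305 × 9.81 = 2992.1 m/s.
Δv = v_e · ln(50,900/9,819.52) = 2992.1 × ln(5.184) = 2992.1 × 1.6455 ≈ 4923 m/s.

Δv ≈ 4920 m/s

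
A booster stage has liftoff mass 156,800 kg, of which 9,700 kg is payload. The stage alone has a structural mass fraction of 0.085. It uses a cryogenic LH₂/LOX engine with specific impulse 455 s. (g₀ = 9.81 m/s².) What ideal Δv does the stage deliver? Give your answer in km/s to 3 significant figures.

Δv ≈ 8.72 km/s

Stage wet mass = m₀ − payload = 156,800 − 9,700 = 147,100 kg.
Stage dry mass = ε × stage wet mass = 0.085 × 147,100 = 12,503.5 kg.
Burnout mass m_f = stage dry + payload = 12,503.5 + 9,700 = 22,203.5 kg.
v_e = Isp · g₀ = 455 × 9.81 = 4463.6 m/s.
Δv = v_e · ln(156,800/22,203.5) = 4463.6 × ln(7.062) = 4463.6 × 1.9547 ≈ 8725 m/s.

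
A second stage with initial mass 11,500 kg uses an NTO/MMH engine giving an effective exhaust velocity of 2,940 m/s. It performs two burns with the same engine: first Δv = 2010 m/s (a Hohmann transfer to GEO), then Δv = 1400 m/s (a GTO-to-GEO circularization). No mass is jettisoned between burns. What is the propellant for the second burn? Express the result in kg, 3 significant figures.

After the first burn: m = 11500 × exp(−2010/2940.0) = 11500 × 0.50476 = 5,804.74 kg.
After the second burn: m = 5,804.74 × exp(−1400/2940.0) = 5,804.74 × 0.62115 = 3,605.61 kg.
Second-burn propellant = 5,804.74 − 3,605.61 = 2,199.13 kg.

propellant for the second burn ≈ 2200 kg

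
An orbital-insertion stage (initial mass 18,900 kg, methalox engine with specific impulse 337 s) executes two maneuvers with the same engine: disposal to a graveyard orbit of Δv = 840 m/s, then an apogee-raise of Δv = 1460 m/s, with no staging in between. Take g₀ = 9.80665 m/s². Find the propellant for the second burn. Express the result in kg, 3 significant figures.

v_e = Isp · g₀ = 337 × 9.80665 = 3304.8 m/s.
After the first burn: m = 18900 × exp(−840/3304.8) = 18900 × 0.77556 = 14,658.1 kg.
After the second burn: m = 14,658.1 × exp(−1460/3304.8) = 14,658.1 × 0.64289 = 9,423.55 kg.
Second-burn propellant = 14,658.1 − 9,423.55 = 5,234.55 kg.

propellant for the second burn ≈ 5230 kg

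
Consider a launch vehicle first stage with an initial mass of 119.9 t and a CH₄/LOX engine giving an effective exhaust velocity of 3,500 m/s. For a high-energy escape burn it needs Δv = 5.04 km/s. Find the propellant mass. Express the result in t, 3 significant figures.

From the ideal rocket equation, m₀/m_f = exp(Δv / v_e) = exp(5040 / 3500.0) = exp(1.4400) = 4.2207.
m_f = 119.9 / 4.2207 = 28.4076 t, so propellant = m₀ − m_f = 119.9 − 28.4076 = 91.4924 t.

propellant mass ≈ 91.5 t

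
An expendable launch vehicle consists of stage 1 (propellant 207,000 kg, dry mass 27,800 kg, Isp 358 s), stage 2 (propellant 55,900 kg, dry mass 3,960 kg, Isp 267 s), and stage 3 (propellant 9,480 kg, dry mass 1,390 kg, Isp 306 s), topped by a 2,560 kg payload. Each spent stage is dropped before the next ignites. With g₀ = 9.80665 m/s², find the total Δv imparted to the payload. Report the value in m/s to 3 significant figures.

Ignition mass of stage 1 = 207,000+27,800 + 55,900+3,960 + 9,480+1,390 + 2,560 = 308,090 kg.
Stage 1: m₀ = 308,090 kg, m_f = 308,090 − 207,000 = 101,090 kg; Δv = 358×9.80665×ln(3.048) = 3510.8×1.1144 ≈ 3912 m/s.
Stage 2: m₀ = 73,290 kg, m_f = 73,290 − 55,900 = 17,390 kg; Δv = 267×9.80665×ln(4.214) = 2618.4×1.4385 ≈ 3767 m/s.
Stage 3: m₀ = 13,430 kg, m_f = 13,430 − 9,480 = 3,950 kg; Δv = 306×9.80665×ln(3.4) = 3000.8×1.2238 ≈ 3672 m/s.
Total Δv = 3912 + 3767 + 3672 = 11351 m/s.

Δv ≈ 11400 m/s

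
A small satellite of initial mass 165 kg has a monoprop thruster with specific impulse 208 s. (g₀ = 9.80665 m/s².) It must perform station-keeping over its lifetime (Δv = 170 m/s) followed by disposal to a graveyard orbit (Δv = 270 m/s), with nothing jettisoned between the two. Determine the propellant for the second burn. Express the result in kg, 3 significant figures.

propellant for the second burn ≈ 18.8 kg

v_e = Isp · g₀ = 208 × 9.80665 = 2039.8 m/s.
After the first burn: m = 165 × exp(−170/2039.8) = 165 × 0.92004 = 151.807 kg.
After the second burn: m = 151.807 × exp(−270/2039.8) = 151.807 × 0.87602 = 132.986 kg.
Second-burn propellant = 151.807 − 132.986 = 18.821 kg.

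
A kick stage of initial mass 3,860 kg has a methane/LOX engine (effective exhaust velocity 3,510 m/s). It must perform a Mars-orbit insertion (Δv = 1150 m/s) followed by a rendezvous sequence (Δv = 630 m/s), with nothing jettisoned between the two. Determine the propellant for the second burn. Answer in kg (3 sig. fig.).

propellant for the second burn ≈ 457 kg

After the first burn: m = 3860 × exp(−1150/3510.0) = 3860 × 0.72063 = 2,781.63 kg.
After the second burn: m = 2,781.63 × exp(−630/3510.0) = 2,781.63 × 0.83570 = 2,324.61 kg.
Second-burn propellant = 2,781.63 − 2,324.61 = 457.02 kg.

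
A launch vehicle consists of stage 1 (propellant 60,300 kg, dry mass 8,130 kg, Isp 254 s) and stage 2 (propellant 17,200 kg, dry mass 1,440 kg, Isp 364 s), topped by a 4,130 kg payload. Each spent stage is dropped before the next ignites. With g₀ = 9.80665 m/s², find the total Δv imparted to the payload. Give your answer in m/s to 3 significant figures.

Ignition mass of stage 1 = 60,300+8,130 + 17,200+1,440 + 4,130 = 91,200 kg.
Stage 1: m₀ = 91,200 kg, m_f = 91,200 − 60,300 = 30,900 kg; Δv = 254×9.80665×ln(2.951) = 2490.9×1.0823 ≈ 2696 m/s.
Stage 2: m₀ = 22,770 kg, m_f = 22,770 − 17,200 = 5,570 kg; Δv = 364×9.80665×ln(4.088) = 3569.6×1.4080 ≈ 5026 m/s.
Total Δv = 2696 + 5026 = 7722 m/s.

Δv ≈ 7720 m/s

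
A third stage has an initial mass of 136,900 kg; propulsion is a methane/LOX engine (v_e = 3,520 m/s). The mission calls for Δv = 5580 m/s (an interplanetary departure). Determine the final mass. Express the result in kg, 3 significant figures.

final mass ≈ 28100 kg

m₀/m_f = exp(Δv / v_e) = exp(5580 / 3520.0) = exp(1.5852) = 4.8804.
m_f = m₀ / 4.8804 = 136,900 / 4.8804 = 28,051 kg.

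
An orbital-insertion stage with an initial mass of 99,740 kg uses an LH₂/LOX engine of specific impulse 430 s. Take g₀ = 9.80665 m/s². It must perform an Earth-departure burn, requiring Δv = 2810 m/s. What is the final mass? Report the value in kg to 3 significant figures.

final mass ≈ 51200 kg

v_e = Isp · g₀ = 430 × 9.80665 = 4216.9 m/s.
Rocket equation: m₀/m_f = exp(Δv / v_e) = exp(2810 / 4216.9) = exp(0.6664) = 1.9472.
m_f = m₀ / 1.9472 = 99,740 / 1.9472 = 51,222.3 kg.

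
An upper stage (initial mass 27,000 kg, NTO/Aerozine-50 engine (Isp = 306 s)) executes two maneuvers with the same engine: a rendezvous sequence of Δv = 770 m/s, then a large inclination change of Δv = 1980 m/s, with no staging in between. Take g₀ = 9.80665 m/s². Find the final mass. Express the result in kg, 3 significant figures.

final mass ≈ 10800 kg

v_e = Isp · g₀ = 306 × 9.80665 = 3000.8 m/s.
After the first burn: m = 27000 × exp(−770/3000.8) = 27000 × 0.77368 = 20,889.4 kg.
After the second burn: m = 20,889.4 × exp(−1980/3000.8) = 20,889.4 × 0.51695 = 10,798.8 kg.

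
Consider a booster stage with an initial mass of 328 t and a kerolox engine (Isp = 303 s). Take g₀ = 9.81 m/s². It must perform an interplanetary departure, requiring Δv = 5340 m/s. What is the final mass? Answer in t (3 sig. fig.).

v_e = Isp · g₀ = 303 × 9.81 = 2972.4 m/s.
By the Tsiolkovsky rocket equation, m₀/m_f = exp(Δv / v_e) = exp(5340 / 2972.4) = exp(1.7965) = 6.0286.
m_f = m₀ / 6.0286 = 328 / 6.0286 = 54.4073 t.

final mass ≈ 54.4 t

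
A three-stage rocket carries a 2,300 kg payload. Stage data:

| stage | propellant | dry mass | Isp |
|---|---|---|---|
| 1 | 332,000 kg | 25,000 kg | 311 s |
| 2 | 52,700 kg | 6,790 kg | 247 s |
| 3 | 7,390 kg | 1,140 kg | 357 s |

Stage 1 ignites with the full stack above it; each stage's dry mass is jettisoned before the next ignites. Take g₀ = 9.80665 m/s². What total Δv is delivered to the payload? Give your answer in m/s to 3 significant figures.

Δv ≈ 11900 m/s

Ignition mass of stage 1 = 332,000+25,000 + 52,700+6,790 + 7,390+1,140 + 2,300 = 427,320 kg.
Stage 1: m₀ = 427,320 kg, m_f = 427,320 − 332,000 = 95,320 kg; Δv = 311×9.80665×ln(4.483) = 3049.9×1.5003 ≈ 4576 m/s.
Stage 2: m₀ = 70,320 kg, m_f = 70,320 − 52,700 = 17,620 kg; Δv = 247×9.80665×ln(3.991) = 2422.2×1.3840 ≈ 3352 m/s.
Stage 3: m₀ = 10,830 kg, m_f = 10,830 − 7,390 = 3,440 kg; Δv = 357×9.80665×ln(3.148) = 3501.0×1.1468 ≈ 4015 m/s.
Total Δv = 4576 + 3352 + 4015 = 11943 m/s.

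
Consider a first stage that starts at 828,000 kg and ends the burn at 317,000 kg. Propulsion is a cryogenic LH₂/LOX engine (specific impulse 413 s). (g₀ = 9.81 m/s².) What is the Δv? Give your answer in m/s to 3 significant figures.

Δv ≈ 3890 m/s

v_e = Isp · g₀ = 413 × 9.81 = 4051.5 m/s.
By the Tsiolkovsky rocket equation, Δv = v_e · ln(m₀/m_f) = 4051.5 × ln(2.612) = 4051.5 × 0.9601 ≈ 3889.9 m/s.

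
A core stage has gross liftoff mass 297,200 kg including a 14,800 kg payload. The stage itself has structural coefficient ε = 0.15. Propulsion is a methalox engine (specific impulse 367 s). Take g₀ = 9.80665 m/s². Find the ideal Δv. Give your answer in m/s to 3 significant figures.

Stage wet mass = m₀ − payload = 297,200 − 14,800 = 282,400 kg.
Stage dry mass = ε × stage wet mass = 0.15 × 282,400 = 42,360 kg.
Burnout mass m_f = stage dry + payload = 42,360 + 14,800 = 57,160 kg.
v_e = Isp · g₀ = 367 × 9.80665 = 3599.0 m/s.
Rocket equation: Δv = v_e · ln(297,200/57,160) = 3599.0 × ln(5.199) = 3599.0 × 1.6486 ≈ 5933 m/s.

Δv ≈ 5930 m/s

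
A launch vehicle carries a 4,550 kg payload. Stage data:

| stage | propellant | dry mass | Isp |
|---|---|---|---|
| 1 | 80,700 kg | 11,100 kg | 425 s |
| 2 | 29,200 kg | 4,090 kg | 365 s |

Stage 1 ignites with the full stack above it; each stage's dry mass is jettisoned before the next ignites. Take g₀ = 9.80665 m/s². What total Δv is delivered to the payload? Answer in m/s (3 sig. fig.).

Ignition mass of stage 1 = 80,700+11,100 + 29,200+4,090 + 4,550 = 129,640 kg.
Stage 1: m₀ = 129,640 kg, m_f = 129,640 − 80,700 = 48,940 kg; Δv = 425×9.80665×ln(2.649) = 4167.8×0.9742 ≈ 4060 m/s.
Stage 2: m₀ = 37,840 kg, m_f = 37,840 − 29,200 = 8,640 kg; Δv = 365×9.80665×ln(4.38) = 3579.4×1.4770 ≈ 5287 m/s.
Total Δv = 4060 + 5287 = 9347 m/s.

Δv ≈ 9350 m/s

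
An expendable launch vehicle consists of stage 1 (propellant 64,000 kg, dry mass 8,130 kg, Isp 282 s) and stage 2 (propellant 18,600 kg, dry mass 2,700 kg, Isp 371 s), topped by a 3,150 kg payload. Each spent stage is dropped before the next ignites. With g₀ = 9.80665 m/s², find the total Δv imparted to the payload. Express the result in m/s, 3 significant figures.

Ignition mass of stage 1 = 64,000+8,130 + 18,600+2,700 + 3,150 = 96,580 kg.
Stage 1: m₀ = 96,580 kg, m_f = 96,580 − 64,000 = 32,580 kg; Δv = 282×9.80665×ln(2.964) = 2765.5×1.0867 ≈ 3005 m/s.
Stage 2: m₀ = 24,450 kg, m_f = 24,450 − 18,600 = 5,850 kg; Δv = 371×9.80665×ln(4.179) = 3638.3×1.4302 ≈ 5203 m/s.
Total Δv = 3005 + 5203 = 8208 m/s.

Δv ≈ 8210 m/s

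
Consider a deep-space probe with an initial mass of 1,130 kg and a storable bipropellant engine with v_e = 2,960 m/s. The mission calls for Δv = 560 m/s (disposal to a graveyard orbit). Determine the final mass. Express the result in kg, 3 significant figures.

Using Δv = v_e ln(m₀/m_f): m₀/m_f = exp(Δv / v_e) = exp(560 / 2960.0) = exp(0.1892) = 1.2083.
m_f = m₀ / 1.2083 = 1,130 / 1.2083 = 935.198 kg.

final mass ≈ 935 kg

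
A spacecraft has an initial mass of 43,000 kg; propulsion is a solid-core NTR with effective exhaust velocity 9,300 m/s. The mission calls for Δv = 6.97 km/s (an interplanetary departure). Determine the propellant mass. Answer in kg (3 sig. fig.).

Rocket equation: m₀/m_f = exp(Δv / v_e) = exp(6970 / 9300.0) = exp(0.7495) = 2.1159.
m_f = 43,000 / 2.1159 = 20,322.3 kg, so propellant = m₀ − m_f = 43,000 − 20,322.3 = 22,677.7 kg.

propellant mass ≈ 22700 kg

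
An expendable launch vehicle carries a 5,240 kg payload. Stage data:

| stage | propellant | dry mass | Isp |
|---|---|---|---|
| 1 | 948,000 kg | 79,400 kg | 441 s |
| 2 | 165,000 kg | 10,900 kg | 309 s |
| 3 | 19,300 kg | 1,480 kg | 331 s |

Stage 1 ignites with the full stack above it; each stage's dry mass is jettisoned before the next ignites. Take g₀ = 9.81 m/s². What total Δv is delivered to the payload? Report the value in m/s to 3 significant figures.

Ignition mass of stage 1 = 948,000+79,400 + 165,000+10,900 + 19,300+1,480 + 5,240 = 1,229,320 kg.
Stage 1: m₀ = 1,229,320 kg, m_f = 1,229,320 − 948,000 = 281,320 kg; Δv = 441×9.81×ln(4.37) = 4326.2×1.4747 ≈ 6380 m/s.
Stage 2: m₀ = 201,920 kg, m_f = 201,920 − 165,000 = 36,920 kg; Δv = 309×9.81×ln(5.469) = 3031.3×1.6991 ≈ 5151 m/s.
Stage 3: m₀ = 26,020 kg, m_f = 26,020 − 19,300 = 6,720 kg; Δv = 331×9.81×ln(3.872) = 3247.1×1.3538 ≈ 4396 m/s.
Total Δv = 6380 + 5151 + 4396 = 15927 m/s.

Δv ≈ 15900 m/s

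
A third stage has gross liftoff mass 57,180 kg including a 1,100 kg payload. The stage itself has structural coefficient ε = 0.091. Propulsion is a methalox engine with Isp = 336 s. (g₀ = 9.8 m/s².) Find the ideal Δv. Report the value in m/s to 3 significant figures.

Stage wet mass = m₀ − payload = 57,180 − 1,100 = 56,080 kg.
Stage dry mass = ε × stage wet mass = 0.091 × 56,080 = 5,103.28 kg.
Burnout mass m_f = stage dry + payload = 5,103.28 + 1,100 = 6,203.28 kg.
v_e = Isp · g₀ = 336 × 9.8 = 3292.8 m/s.
Rocket equation: Δv = v_e · ln(57,180/6,203.28) = 3292.8 × ln(9.218) = 3292.8 × 2.2211 ≈ 7314 m/s.

Δv ≈ 7310 m/s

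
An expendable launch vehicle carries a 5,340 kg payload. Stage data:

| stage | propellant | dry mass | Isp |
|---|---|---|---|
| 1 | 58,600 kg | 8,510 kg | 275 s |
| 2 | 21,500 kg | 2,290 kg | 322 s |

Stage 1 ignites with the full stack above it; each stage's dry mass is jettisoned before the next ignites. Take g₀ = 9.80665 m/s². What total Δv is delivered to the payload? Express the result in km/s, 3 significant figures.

Δv ≈ 6.76 km/s

Ignition mass of stage 1 = 58,600+8,510 + 21,500+2,290 + 5,340 = 96,240 kg.
Stage 1: m₀ = 96,240 kg, m_f = 96,240 − 58,600 = 37,640 kg; Δv = 275×9.80665×ln(2.557) = 2696.8×0.9388 ≈ 2532 m/s.
Stage 2: m₀ = 29,130 kg, m_f = 29,130 − 21,500 = 7,630 kg; Δv = 322×9.80665×ln(3.818) = 3157.7×1.3397 ≈ 4230 m/s.
Total Δv = 2532 + 4230 = 6762 m/s.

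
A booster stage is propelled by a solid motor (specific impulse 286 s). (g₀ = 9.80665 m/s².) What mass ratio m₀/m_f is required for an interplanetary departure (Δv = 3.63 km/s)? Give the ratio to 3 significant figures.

mass ratio ≈ 3.65

v_e = Isp · g₀ = 286 × 9.80665 = 2804.7 m/s.
m₀/m_f = exp(Δv / v_e) = exp(3630 / 2804.7) = exp(1.2943) = 3.6483.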